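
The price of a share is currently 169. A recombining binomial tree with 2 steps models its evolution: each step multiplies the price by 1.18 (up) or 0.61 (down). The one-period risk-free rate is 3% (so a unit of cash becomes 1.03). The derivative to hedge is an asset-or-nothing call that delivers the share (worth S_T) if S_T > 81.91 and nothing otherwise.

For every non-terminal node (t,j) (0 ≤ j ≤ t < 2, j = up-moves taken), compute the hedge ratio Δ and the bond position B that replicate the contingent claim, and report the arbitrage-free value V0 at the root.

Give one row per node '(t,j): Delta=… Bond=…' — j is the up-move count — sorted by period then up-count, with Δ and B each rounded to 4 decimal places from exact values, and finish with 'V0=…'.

(0,0): Delta=1.1668 Bond=-32.2920
(1,0): Delta=2.0702 Bond=-126.3910
(1,1): Delta=1.0000 Bond=0.0000
V0=164.8951

Risk-neutral probability p* = (R−d)/(u−d) = (1.03−0.61)/(1.18−0.61) = 0.7368.
Terminal payoffs: V(2,0)=0.0000, V(2,1)=121.6462, V(2,2)=235.3156
(1,0): S=103.0900. Δ = (V_up−V_dn)/(S_up−S_dn) = (121.6462−0.0000)/(121.6462−62.8849) = 2.0702. V = [p*·121.6462 + (1−p*)·0.0000]/1.03 = 87.0233. B = V − Δ·S = -126.3910.
(1,1): S=199.4200. Δ = (V_up−V_dn)/(S_up−S_dn) = (235.3156−121.6462)/(235.3156−121.6462) = 1.0000. V = [p*·235.3156 + (1−p*)·121.6462]/1.03 = 199.4200. B = V − Δ·S = 0.0000.
(0,0): S=169.0000. Δ = (V_up−V_dn)/(S_up−S_dn) = (199.4200−87.0233)/(199.4200−103.0900) = 1.1668. V = [p*·199.4200 + (1−p*)·87.0233]/1.03 = 164.8951. B = V − Δ·S = -32.2920.
Self-financing check: at every node Δ·S+B equals the discounted successor values.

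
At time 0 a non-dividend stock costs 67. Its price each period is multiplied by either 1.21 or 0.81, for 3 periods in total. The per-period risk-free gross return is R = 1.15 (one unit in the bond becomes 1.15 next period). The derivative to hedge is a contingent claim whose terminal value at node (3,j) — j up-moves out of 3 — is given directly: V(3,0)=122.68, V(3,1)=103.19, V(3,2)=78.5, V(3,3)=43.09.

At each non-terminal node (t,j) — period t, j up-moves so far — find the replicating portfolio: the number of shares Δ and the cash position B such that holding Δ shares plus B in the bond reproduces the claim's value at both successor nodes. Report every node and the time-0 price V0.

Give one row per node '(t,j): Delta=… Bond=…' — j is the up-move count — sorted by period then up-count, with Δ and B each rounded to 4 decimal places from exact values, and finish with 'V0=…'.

Risk-neutral probability p* = (R−d)/(u−d) = (1.15−0.81)/(1.21−0.81) = 0.8500.
Payoff layer (t=3): V(3,0)=122.6800, V(3,1)=103.1900, V(3,2)=78.5000, V(3,3)=43.0900
Node (2,0) S=43.9587: V=(p*·103.1900+(1−p*)·122.6800)/1.15=92.2726; Δ=(103.1900−122.6800)/(53.1900−35.6065)=-1.1084; B=V−Δ·S=140.9976
Node (2,1) S=65.6667: V=(p*·78.5000+(1−p*)·103.1900)/1.15=71.4813; Δ=(78.5000−103.1900)/(79.4567−53.1900)=-0.9400; B=V−Δ·S=133.2063
Node (2,2) S=98.0947: V=(p*·43.0900+(1−p*)·78.5000)/1.15=42.0883; Δ=(43.0900−78.5000)/(118.6946−79.4567)=-0.9024; B=V−Δ·S=130.6133
Node (1,0) S=54.2700: V=(p*·71.4813+(1−p*)·92.2726)/1.15=64.8696; Δ=(71.4813−92.2726)/(65.6667−43.9587)=-0.9578; B=V−Δ·S=116.8478
Node (1,1) S=81.0700: V=(p*·42.0883+(1−p*)·71.4813)/1.15=40.4324; Δ=(42.0883−71.4813)/(98.0947−65.6667)=-0.9064; B=V−Δ·S=113.9150
Node (0,0) S=67.0000: V=(p*·40.4324+(1−p*)·64.8696)/1.15=38.3460; Δ=(40.4324−64.8696)/(81.0700−54.2700)=-0.9118; B=V−Δ·S=99.4390
Check: Δ(0,0)·S0 + B(0,0) = 38.3460 = V0.

(0,0): Delta=-0.9118 Bond=99.4390
(1,0): Delta=-0.9578 Bond=116.8478
(1,1): Delta=-0.9064 Bond=113.9150
(2,0): Delta=-1.1084 Bond=140.9976
(2,1): Delta=-0.9400 Bond=133.2063
(2,2): Delta=-0.9024 Bond=130.6133
V0=38.3460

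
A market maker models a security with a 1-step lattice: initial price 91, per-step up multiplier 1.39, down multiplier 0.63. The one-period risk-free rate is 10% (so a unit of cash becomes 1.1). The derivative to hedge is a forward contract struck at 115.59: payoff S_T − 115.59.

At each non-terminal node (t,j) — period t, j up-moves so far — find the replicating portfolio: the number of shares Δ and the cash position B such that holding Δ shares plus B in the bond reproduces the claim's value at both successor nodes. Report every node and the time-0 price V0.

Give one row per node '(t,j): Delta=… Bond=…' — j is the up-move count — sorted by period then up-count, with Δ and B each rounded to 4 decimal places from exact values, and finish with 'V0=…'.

No-arbitrage ⇒ martingale measure with p* = (R−d)/(u−d) = 0.6184.
Terminal payoffs: V(1,0)=-58.2600, V(1,1)=10.9000
(0,0): S=91.0000. Δ = (V_up−V_dn)/(S_up−S_dn) = (10.9000−-58.2600)/(126.4900−57.3300) = 1.0000. V = [p*·10.9000 + (1−p*)·-58.2600]/1.1 = -14.0818. B = V − Δ·S = -105.0818.
The time-0 hedge costs -14.0818, which is the no-arbitrage price.

(0,0): Delta=1.0000 Bond=-105.0818
V0=-14.0818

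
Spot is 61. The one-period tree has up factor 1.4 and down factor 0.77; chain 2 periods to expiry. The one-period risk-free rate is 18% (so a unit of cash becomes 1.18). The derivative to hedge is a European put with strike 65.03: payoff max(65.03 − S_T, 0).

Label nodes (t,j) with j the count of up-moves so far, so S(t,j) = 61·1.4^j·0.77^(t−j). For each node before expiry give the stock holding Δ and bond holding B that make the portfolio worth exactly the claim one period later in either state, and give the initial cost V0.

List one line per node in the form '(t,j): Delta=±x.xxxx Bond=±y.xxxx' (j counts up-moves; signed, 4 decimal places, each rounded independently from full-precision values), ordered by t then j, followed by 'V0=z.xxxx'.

The replicating-portfolio and risk-neutral prices coincide; use p* = (1.18−0.77)/(1.4−0.77) = 0.6508 for the latter.
At expiry t=2: V(2,0)=28.8631, V(2,1)=0.0000, V(2,2)=0.0000
  t=1,j=0: stock 46.9700 → up 65.7580 (V=0.0000), down 36.1669 (V=28.8631). Price 8.5417; hedge Δ=-0.9754, bond B=54.3561.
  t=1,j=1: stock 85.4000 → up 119.5600 (V=0.0000), down 65.7580 (V=0.0000). Price 0.0000; hedge Δ=0.0000, bond B=0.0000.
  t=0,j=0: stock 61.0000 → up 85.4000 (V=0.0000), down 46.9700 (V=8.5417). Price 2.5278; hedge Δ=-0.2223, bond B=16.0860.
Each (Δ,B) replicates both successor values, so the strategy is self-financing and V0 is arbitrage-free.

(0,0): Delta=-0.2223 Bond=16.0860
(1,0): Delta=-0.9754 Bond=54.3561
(1,1): Delta=0.0000 Bond=0.0000
V0=2.5278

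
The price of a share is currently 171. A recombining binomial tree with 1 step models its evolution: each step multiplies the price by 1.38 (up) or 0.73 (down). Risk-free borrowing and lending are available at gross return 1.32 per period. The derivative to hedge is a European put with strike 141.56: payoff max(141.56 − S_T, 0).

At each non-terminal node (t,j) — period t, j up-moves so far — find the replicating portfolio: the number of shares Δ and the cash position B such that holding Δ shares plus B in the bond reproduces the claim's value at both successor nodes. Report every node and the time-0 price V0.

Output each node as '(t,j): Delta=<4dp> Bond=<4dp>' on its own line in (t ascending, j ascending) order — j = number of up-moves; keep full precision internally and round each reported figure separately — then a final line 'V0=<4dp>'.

(0,0): Delta=-0.1505 Bond=26.9084
V0=1.1699

Under the risk-neutral measure, an up-move has probability p* = (R−d)/(u−d) = 0.9077 and values discount at R = 1.32.
Terminal payoffs: V(1,0)=16.7300, V(1,1)=0.0000
Node (0,0) S=171.0000: V=(p*·0.0000+(1−p*)·16.7300)/1.32=1.1699; Δ=(0.0000−16.7300)/(235.9800−124.8300)=-0.1505; B=V−Δ·S=26.9084
Root portfolio cost Δ·171+B reproduces V0=1.1699.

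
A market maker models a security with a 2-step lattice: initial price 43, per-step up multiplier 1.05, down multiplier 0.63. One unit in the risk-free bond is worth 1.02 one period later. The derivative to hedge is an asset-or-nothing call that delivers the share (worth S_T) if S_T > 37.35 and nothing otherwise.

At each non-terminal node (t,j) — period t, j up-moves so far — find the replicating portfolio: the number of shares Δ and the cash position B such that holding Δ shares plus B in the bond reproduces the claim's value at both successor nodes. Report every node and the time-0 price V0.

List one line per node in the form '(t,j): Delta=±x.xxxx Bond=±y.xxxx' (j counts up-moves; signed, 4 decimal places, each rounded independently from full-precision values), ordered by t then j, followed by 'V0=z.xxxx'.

The replicating-portfolio and risk-neutral prices coincide; use p* = (1.02−0.63)/(1.05−0.63) = 0.9286 for the latter.
Terminal payoffs: V(2,0)=0.0000, V(2,1)=0.0000, V(2,2)=47.4075
  t=1,j=0: stock 27.0900 → up 28.4445 (V=0.0000), down 17.0667 (V=0.0000). Price 0.0000; hedge Δ=0.0000, bond B=0.0000.
  t=1,j=1: stock 45.1500 → up 47.4075 (V=47.4075), down 28.4445 (V=0.0000). Price 43.1581; hedge Δ=2.5000, bond B=-69.7169.
  t=0,j=0: stock 43.0000 → up 45.1500 (V=43.1581), down 27.0900 (V=0.0000). Price 39.2896; hedge Δ=2.3897, bond B=-63.4678.
Root portfolio cost Δ·43+B reproduces V0=39.2896.

(0,0): Delta=2.3897 Bond=-63.4678
(1,0): Delta=0.0000 Bond=0.0000
(1,1): Delta=2.5000 Bond=-69.7169
V0=39.2896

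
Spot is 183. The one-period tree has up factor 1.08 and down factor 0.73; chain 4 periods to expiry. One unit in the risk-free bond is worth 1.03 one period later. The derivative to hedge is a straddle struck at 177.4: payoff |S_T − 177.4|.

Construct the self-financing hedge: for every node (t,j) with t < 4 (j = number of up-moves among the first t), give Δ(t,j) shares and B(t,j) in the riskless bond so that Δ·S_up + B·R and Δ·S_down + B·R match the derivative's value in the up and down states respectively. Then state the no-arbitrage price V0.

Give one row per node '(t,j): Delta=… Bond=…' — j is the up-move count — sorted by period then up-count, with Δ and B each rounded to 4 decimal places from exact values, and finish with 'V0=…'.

Since d<R<u, set p* = (R−d)/(u−d) = 0.8571; price each node as the discounted p*-expectation of its children.
Terminal payoffs: V(4,0)=125.4312, V(4,1)=100.5147, V(4,2)=63.6519, V(4,3)=9.1151, V(4,4)=71.5695
Node (3,0) S=71.1901: V=(p*·100.5147+(1−p*)·125.4312)/1.03=101.0429; Δ=(100.5147−125.4312)/(76.8853−51.9688)=-1.0000; B=V−Δ·S=172.2330
Node (3,1) S=105.3224: V=(p*·63.6519+(1−p*)·100.5147)/1.03=66.9107; Δ=(63.6519−100.5147)/(113.7481−76.8853)=-1.0000; B=V−Δ·S=172.2330
Node (3,2) S=155.8194: V=(p*·9.1151+(1−p*)·63.6519)/1.03=16.4136; Δ=(9.1151−63.6519)/(168.2849−113.7481)=-1.0000; B=V−Δ·S=172.2330
Node (3,3) S=230.5273: V=(p*·71.5695+(1−p*)·9.1151)/1.03=60.8227; Δ=(71.5695−9.1151)/(248.9695−168.2849)=0.7741; B=V−Δ·S=-117.6184
Node (2,0) S=97.5207: V=(p*·66.9107+(1−p*)·101.0429)/1.03=69.6958; Δ=(66.9107−101.0429)/(105.3224−71.1901)=-1.0000; B=V−Δ·S=167.2165
Node (2,1) S=144.2772: V=(p*·16.4136+(1−p*)·66.9107)/1.03=22.9393; Δ=(16.4136−66.9107)/(155.8194−105.3224)=-1.0000; B=V−Δ·S=167.2165
Node (2,2) S=213.4512: V=(p*·60.8227+(1−p*)·16.4136)/1.03=52.8918; Δ=(60.8227−16.4136)/(230.5273−155.8194)=0.5944; B=V−Δ·S=-73.9913
Node (1,0) S=133.5900: V=(p*·22.9393+(1−p*)·69.6958)/1.03=28.7561; Δ=(22.9393−69.6958)/(144.2772−97.5207)=-1.0000; B=V−Δ·S=162.3461
Node (1,1) S=197.6400: V=(p*·52.8918+(1−p*)·22.9393)/1.03=47.1970; Δ=(52.8918−22.9393)/(213.4512−144.2772)=0.4330; B=V−Δ·S=-38.3816
Node (0,0) S=183.0000: V=(p*·47.1970+(1−p*)·28.7561)/1.03=43.2646; Δ=(47.1970−28.7561)/(197.6400−133.5900)=0.2879; B=V−Δ·S=-9.4235
Check: Δ(0,0)·S0 + B(0,0) = 43.2646 = V0.

(0,0): Delta=0.2879 Bond=-9.4235
(1,0): Delta=-1.0000 Bond=162.3461
(1,1): Delta=0.4330 Bond=-38.3816
(2,0): Delta=-1.0000 Bond=167.2165
(2,1): Delta=-1.0000 Bond=167.2165
(2,2): Delta=0.5944 Bond=-73.9913
(3,0): Delta=-1.0000 Bond=172.2330
(3,1): Delta=-1.0000 Bond=172.2330
(3,2): Delta=-1.0000 Bond=172.2330
(3,3): Delta=0.7741 Bond=-117.6184
V0=43.2646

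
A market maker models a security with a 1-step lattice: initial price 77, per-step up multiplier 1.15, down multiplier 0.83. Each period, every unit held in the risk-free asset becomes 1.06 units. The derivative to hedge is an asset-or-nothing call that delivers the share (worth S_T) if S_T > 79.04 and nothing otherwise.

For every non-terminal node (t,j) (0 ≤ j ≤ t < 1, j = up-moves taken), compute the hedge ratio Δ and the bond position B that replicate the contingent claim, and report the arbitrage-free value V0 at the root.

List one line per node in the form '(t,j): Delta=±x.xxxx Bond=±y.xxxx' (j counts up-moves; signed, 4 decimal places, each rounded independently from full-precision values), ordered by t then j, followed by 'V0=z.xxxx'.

(0,0): Delta=3.5938 Bond=-216.6760
V0=60.0427

Under the risk-neutral measure, an up-move has probability p* = (R−d)/(u−d) = 0.7188 and values discount at R = 1.06.
Payoff layer (t=1): V(1,0)=0.0000, V(1,1)=88.5500
(0,0): S=77.0000. Δ = (V_up−V_dn)/(S_up−S_dn) = (88.5500−0.0000)/(88.5500−63.9100) = 3.5938. V = [p*·88.5500 + (1−p*)·0.0000]/1.06 = 60.0427. B = V − Δ·S = -216.6760.
The time-0 hedge costs 60.0427, which is the no-arbitrage price.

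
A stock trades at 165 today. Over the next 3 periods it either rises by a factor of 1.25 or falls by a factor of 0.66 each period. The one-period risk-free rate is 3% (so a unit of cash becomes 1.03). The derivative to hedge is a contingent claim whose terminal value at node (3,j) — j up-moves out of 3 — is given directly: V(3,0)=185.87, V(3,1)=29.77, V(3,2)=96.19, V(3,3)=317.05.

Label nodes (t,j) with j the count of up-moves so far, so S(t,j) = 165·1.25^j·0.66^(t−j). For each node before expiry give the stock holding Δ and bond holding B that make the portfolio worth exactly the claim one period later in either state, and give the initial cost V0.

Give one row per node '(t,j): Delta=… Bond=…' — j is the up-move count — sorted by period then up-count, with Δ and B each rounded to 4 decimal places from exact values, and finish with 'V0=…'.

Since d<R<u, set p* = (R−d)/(u−d) = 0.6271; price each node as the discounted p*-expectation of its children.
Terminal values V(3,·): V(3,0)=185.8700, V(3,1)=29.7700, V(3,2)=96.1900, V(3,3)=317.0500
(2,0): S=71.8740. Δ = (V_up−V_dn)/(S_up−S_dn) = (29.7700−185.8700)/(89.8425−47.4368) = -3.6811. V = [p*·29.7700 + (1−p*)·185.8700]/1.03 = 85.4143. B = V − Δ·S = 349.9906.
(2,1): S=136.1250. Δ = (V_up−V_dn)/(S_up−S_dn) = (96.1900−29.7700)/(170.1562−89.8425) = 0.8270. V = [p*·96.1900 + (1−p*)·29.7700]/1.03 = 69.3429. B = V − Δ·S = -43.2333.
(2,2): S=257.8125. Δ = (V_up−V_dn)/(S_up−S_dn) = (317.0500−96.1900)/(322.2656−170.1562) = 1.4520. V = [p*·317.0500 + (1−p*)·96.1900]/1.03 = 227.8596. B = V − Δ·S = -146.4793.
(1,0): S=108.9000. Δ = (V_up−V_dn)/(S_up−S_dn) = (69.3429−85.4143)/(136.1250−71.8740) = -0.2501. V = [p*·69.3429 + (1−p*)·85.4143]/1.03 = 73.1414. B = V − Δ·S = 100.3811.
(1,1): S=206.2500. Δ = (V_up−V_dn)/(S_up−S_dn) = (227.8596−69.3429)/(257.8125−136.1250) = 1.3027. V = [p*·227.8596 + (1−p*)·69.3429]/1.03 = 163.8366. B = V − Δ·S = -104.8358.
(0,0): S=165.0000. Δ = (V_up−V_dn)/(S_up−S_dn) = (163.8366−73.1414)/(206.2500−108.9000) = 0.9316. V = [p*·163.8366 + (1−p*)·73.1414]/1.03 = 126.2311. B = V − Δ·S = -27.4895.
Self-financing check: at every node Δ·S+B equals the discounted successor values.

(0,0): Delta=0.9316 Bond=-27.4895
(1,0): Delta=-0.2501 Bond=100.3811
(1,1): Delta=1.3027 Bond=-104.8358
(2,0): Delta=-3.6811 Bond=349.9906
(2,1): Delta=0.8270 Bond=-43.2333
(2,2): Delta=1.4520 Bond=-146.4793
V0=126.2311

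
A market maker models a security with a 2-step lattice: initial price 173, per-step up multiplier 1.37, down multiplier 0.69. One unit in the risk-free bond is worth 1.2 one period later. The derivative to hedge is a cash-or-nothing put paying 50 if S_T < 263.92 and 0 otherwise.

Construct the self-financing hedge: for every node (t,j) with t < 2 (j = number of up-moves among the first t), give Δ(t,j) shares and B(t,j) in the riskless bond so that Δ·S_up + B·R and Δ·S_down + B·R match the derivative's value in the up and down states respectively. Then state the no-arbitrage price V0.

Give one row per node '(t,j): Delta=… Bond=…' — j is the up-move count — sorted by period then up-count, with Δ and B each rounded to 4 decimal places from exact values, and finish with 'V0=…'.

(0,0): Delta=-0.2656 Bond=61.1469
(1,0): Delta=0.0000 Bond=41.6667
(1,1): Delta=-0.3102 Bond=83.9461
V0=15.1910

The replicating-portfolio and risk-neutral prices coincide; use p* = (1.2−0.69)/(1.37−0.69) = 0.7500 for the latter.
Payoff layer (t=2): V(2,0)=50.0000, V(2,1)=50.0000, V(2,2)=0.0000
  t=1,j=0: stock 119.3700 → up 163.5369 (V=50.0000), down 82.3653 (V=50.0000). Price 41.6667; hedge Δ=0.0000, bond B=41.6667.
  t=1,j=1: stock 237.0100 → up 324.7037 (V=0.0000), down 163.5369 (V=50.0000). Price 10.4167; hedge Δ=-0.3102, bond B=83.9461.
  t=0,j=0: stock 173.0000 → up 237.0100 (V=10.4167), down 119.3700 (V=41.6667). Price 15.1910; hedge Δ=-0.2656, bond B=61.1469.
The time-0 hedge costs 15.1910, which is the no-arbitrage price.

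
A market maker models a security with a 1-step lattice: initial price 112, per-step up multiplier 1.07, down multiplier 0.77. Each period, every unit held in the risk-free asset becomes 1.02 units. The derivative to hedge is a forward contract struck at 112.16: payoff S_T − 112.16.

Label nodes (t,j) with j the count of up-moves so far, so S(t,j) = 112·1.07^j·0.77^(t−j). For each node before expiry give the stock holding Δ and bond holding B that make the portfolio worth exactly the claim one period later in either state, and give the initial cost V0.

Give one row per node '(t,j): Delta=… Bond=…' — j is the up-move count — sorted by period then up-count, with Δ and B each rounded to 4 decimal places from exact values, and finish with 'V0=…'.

(0,0): Delta=1.0000 Bond=-109.9608
V0=2.0392

Risk-neutral probability p* = (R−d)/(u−d) = (1.02−0.77)/(1.07−0.77) = 0.8333.
Terminal values V(1,·): V(1,0)=-25.9200, V(1,1)=7.6800
(0,0): S=112.0000. Δ = (V_up−V_dn)/(S_up−S_dn) = (7.6800−-25.9200)/(119.8400−86.2400) = 1.0000. V = [p*·7.6800 + (1−p*)·-25.9200]/1.02 = 2.0392. B = V − Δ·S = -109.9608.
Each (Δ,B) replicates both successor values, so the strategy is self-financing and V0 is arbitrage-free.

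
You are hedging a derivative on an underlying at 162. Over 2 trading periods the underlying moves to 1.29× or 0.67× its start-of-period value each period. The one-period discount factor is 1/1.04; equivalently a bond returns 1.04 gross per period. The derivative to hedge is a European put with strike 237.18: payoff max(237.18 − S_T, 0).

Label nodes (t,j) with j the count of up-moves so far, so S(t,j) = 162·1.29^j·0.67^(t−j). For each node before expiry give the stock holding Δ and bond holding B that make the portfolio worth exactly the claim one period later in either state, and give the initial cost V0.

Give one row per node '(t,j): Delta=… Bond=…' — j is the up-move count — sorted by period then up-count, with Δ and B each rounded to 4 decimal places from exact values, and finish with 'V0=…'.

(0,0): Delta=-0.8149 Bond=199.9653
(1,0): Delta=-1.0000 Bond=228.0577
(1,1): Delta=-0.7499 Bond=194.3871
V0=67.9560

The replicating-portfolio and risk-neutral prices coincide; use p* = (1.04−0.67)/(1.29−0.67) = 0.5968 for the latter.
Payoff layer (t=2): V(2,0)=164.4582, V(2,1)=97.1634, V(2,2)=0.0000
Node (1,0) S=108.5400: V=(p*·97.1634+(1−p*)·164.4582)/1.04=119.5177; Δ=(97.1634−164.4582)/(140.0166−72.7218)=-1.0000; B=V−Δ·S=228.0577
Node (1,1) S=208.9800: V=(p*·0.0000+(1−p*)·97.1634)/1.04=37.6719; Δ=(0.0000−97.1634)/(269.5842−140.0166)=-0.7499; B=V−Δ·S=194.3871
Node (0,0) S=162.0000: V=(p*·37.6719+(1−p*)·119.5177)/1.04=67.9560; Δ=(37.6719−119.5177)/(208.9800−108.5400)=-0.8149; B=V−Δ·S=199.9653
Check: Δ(0,0)·S0 + B(0,0) = 67.9560 = V0.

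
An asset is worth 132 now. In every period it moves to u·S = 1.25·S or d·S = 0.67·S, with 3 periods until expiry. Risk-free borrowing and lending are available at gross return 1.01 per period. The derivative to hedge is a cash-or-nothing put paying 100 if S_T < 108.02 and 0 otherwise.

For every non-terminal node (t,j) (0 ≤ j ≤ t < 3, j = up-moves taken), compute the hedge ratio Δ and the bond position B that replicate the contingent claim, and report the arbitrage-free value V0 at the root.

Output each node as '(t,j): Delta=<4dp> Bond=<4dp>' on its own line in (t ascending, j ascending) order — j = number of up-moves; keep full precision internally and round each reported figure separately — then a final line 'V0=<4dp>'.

Under the risk-neutral measure, an up-move has probability p* = (R−d)/(u−d) = 0.5862 and values discount at R = 1.01.
Terminal payoffs: V(3,0)=100.0000, V(3,1)=100.0000, V(3,2)=0.0000, V(3,3)=0.0000
  t=2,j=0: stock 59.2548 → up 74.0685 (V=100.0000), down 39.7007 (V=100.0000). Price 99.0099; hedge Δ=0.0000, bond B=99.0099.
  t=2,j=1: stock 110.5500 → up 138.1875 (V=0.0000), down 74.0685 (V=100.0000). Price 40.9696; hedge Δ=-1.5596, bond B=213.3834.
  t=2,j=2: stock 206.2500 → up 257.8125 (V=0.0000), down 138.1875 (V=0.0000). Price 0.0000; hedge Δ=0.0000, bond B=0.0000.
  t=1,j=0: stock 88.4400 → up 110.5500 (V=40.9696), down 59.2548 (V=99.0099). Price 64.3429; hedge Δ=-1.1315, bond B=164.4123.
  t=1,j=1: stock 165.0000 → up 206.2500 (V=0.0000), down 110.5500 (V=40.9696). Price 16.7851; hedge Δ=-0.4281, bond B=87.4224.
  t=0,j=0: stock 132.0000 → up 165.0000 (V=16.7851), down 88.4400 (V=64.3429). Price 36.1031; hedge Δ=-0.6212, bond B=118.0993.
Each (Δ,B) replicates both successor values, so the strategy is self-financing and V0 is arbitrage-free.

(0,0): Delta=-0.6212 Bond=118.0993
(1,0): Delta=-1.1315 Bond=164.4123
(1,1): Delta=-0.4281 Bond=87.4224
(2,0): Delta=0.0000 Bond=99.0099
(2,1): Delta=-1.5596 Bond=213.3834
(2,2): Delta=0.0000 Bond=0.0000
V0=36.1031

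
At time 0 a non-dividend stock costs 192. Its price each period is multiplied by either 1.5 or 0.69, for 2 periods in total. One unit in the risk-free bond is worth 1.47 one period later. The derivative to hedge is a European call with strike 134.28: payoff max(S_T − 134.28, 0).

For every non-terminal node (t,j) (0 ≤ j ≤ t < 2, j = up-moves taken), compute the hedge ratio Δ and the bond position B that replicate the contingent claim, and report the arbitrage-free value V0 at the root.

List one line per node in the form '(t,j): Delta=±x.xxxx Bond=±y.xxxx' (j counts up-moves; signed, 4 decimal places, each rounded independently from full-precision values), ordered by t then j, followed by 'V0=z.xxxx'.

(0,0): Delta=0.9931 Bond=-60.7801
(1,0): Delta=0.6005 Bond=-37.3424
(1,1): Delta=1.0000 Bond=-91.3469
V0=129.8864

Risk-neutral probability p* = (R−d)/(u−d) = (1.47−0.69)/(1.5−0.69) = 0.9630.
At expiry t=2: V(2,0)=0.0000, V(2,1)=64.4400, V(2,2)=297.7200
(1,0): S=132.4800. Δ = (V_up−V_dn)/(S_up−S_dn) = (64.4400−0.0000)/(198.7200−91.4112) = 0.6005. V = [p*·64.4400 + (1−p*)·0.0000]/1.47 = 42.2132. B = V − Δ·S = -37.3424.
(1,1): S=288.0000. Δ = (V_up−V_dn)/(S_up−S_dn) = (297.7200−64.4400)/(432.0000−198.7200) = 1.0000. V = [p*·297.7200 + (1−p*)·64.4400]/1.47 = 196.6531. B = V − Δ·S = -91.3469.
(0,0): S=192.0000. Δ = (V_up−V_dn)/(S_up−S_dn) = (196.6531−42.2132)/(288.0000−132.4800) = 0.9931. V = [p*·196.6531 + (1−p*)·42.2132]/1.47 = 129.8864. B = V − Δ·S = -60.7801.
Check: Δ(0,0)·S0 + B(0,0) = 129.8864 = V0.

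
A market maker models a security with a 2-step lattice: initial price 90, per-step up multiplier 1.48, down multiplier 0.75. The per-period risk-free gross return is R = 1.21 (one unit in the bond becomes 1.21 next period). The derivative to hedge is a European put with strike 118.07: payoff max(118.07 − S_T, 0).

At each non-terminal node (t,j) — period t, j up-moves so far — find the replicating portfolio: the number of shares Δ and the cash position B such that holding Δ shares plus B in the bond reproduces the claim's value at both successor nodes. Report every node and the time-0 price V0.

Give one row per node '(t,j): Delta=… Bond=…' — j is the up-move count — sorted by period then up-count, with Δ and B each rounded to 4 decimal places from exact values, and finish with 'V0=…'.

The replicating-portfolio and risk-neutral prices coincide; use p* = (1.21−0.75)/(1.48−0.75) = 0.6301 for the latter.
Terminal values V(2,·): V(2,0)=67.4450, V(2,1)=18.1700, V(2,2)=0.0000
(1,0): S=67.5000. Δ = (V_up−V_dn)/(S_up−S_dn) = (18.1700−67.4450)/(99.9000−50.6250) = -1.0000. V = [p*·18.1700 + (1−p*)·67.4450]/1.21 = 30.0785. B = V − Δ·S = 97.5785.
(1,1): S=133.2000. Δ = (V_up−V_dn)/(S_up−S_dn) = (0.0000−18.1700)/(197.1360−99.9000) = -0.1869. V = [p*·0.0000 + (1−p*)·18.1700]/1.21 = 5.5541. B = V − Δ·S = 30.4445.
(0,0): S=90.0000. Δ = (V_up−V_dn)/(S_up−S_dn) = (5.5541−30.0785)/(133.2000−67.5000) = -0.3733. V = [p*·5.5541 + (1−p*)·30.0785]/1.21 = 12.0866. B = V − Δ·S = 45.6817.
Each (Δ,B) replicates both successor values, so the strategy is self-financing and V0 is arbitrage-free.

(0,0): Delta=-0.3733 Bond=45.6817
(1,0): Delta=-1.0000 Bond=97.5785
(1,1): Delta=-0.1869 Bond=30.4445
V0=12.0866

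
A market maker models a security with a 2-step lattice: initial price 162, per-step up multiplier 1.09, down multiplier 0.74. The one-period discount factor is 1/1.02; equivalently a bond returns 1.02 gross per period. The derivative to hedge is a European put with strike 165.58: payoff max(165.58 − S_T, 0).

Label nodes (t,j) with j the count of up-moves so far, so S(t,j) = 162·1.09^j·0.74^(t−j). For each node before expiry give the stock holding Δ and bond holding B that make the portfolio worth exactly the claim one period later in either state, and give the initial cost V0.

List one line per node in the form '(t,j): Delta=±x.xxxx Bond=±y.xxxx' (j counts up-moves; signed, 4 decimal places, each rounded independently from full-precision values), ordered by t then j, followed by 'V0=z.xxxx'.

Since d<R<u, set p* = (R−d)/(u−d) = 0.8000; price each node as the discounted p*-expectation of its children.
At expiry t=2: V(2,0)=76.8688, V(2,1)=34.9108, V(2,2)=0.0000
Node (1,0) S=119.8800: V=(p*·34.9108+(1−p*)·76.8688)/1.02=42.4533; Δ=(34.9108−76.8688)/(130.6692−88.7112)=-1.0000; B=V−Δ·S=162.3333
Node (1,1) S=176.5800: V=(p*·0.0000+(1−p*)·34.9108)/1.02=6.8453; Δ=(0.0000−34.9108)/(192.4722−130.6692)=-0.5649; B=V−Δ·S=106.5904
Node (0,0) S=162.0000: V=(p*·6.8453+(1−p*)·42.4533)/1.02=13.6930; Δ=(6.8453−42.4533)/(176.5800−119.8800)=-0.6280; B=V−Δ·S=115.4304
Root portfolio cost Δ·162+B reproduces V0=13.6930.

(0,0): Delta=-0.6280 Bond=115.4304
(1,0): Delta=-1.0000 Bond=162.3333
(1,1): Delta=-0.5649 Bond=106.5904
V0=13.6930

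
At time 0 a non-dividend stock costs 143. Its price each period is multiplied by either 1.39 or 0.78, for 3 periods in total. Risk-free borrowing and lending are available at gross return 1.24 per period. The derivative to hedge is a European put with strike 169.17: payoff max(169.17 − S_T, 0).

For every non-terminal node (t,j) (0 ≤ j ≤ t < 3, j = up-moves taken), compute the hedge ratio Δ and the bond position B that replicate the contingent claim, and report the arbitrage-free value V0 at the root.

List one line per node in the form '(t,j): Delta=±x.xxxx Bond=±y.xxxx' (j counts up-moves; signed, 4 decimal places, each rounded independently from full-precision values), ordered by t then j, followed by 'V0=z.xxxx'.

(0,0): Delta=-0.1573 Bond=26.7463
(1,0): Delta=-0.5858 Bond=80.9637
(1,1): Delta=-0.0789 Bond=17.5790
(2,0): Delta=-1.0000 Bond=136.4274
(2,1): Delta=-0.5101 Bond=88.6453
(2,2): Delta=0.0000 Bond=0.0000
V0=4.2511

Since d<R<u, set p* = (R−d)/(u−d) = 0.7541; price each node as the discounted p*-expectation of its children.
At expiry t=3: V(3,0)=101.3091, V(3,1)=48.2383, V(3,2)=0.0000, V(3,3)=0.0000
  t=2,j=0: stock 87.0012 → up 120.9317 (V=48.2383), down 67.8609 (V=101.3091). Price 49.4262; hedge Δ=-1.0000, bond B=136.4274.
  t=2,j=1: stock 155.0406 → up 215.5064 (V=0.0000), down 120.9317 (V=48.2383). Price 9.5660; hedge Δ=-0.5101, bond B=88.6453.
  t=2,j=2: stock 276.2903 → up 384.0435 (V=0.0000), down 215.5064 (V=0.0000). Price 0.0000; hedge Δ=0.0000, bond B=0.0000.
  t=1,j=0: stock 111.5400 → up 155.0406 (V=9.5660), down 87.0012 (V=49.4262). Price 15.6191; hedge Δ=-0.5858, bond B=80.9637.
  t=1,j=1: stock 198.7700 → up 276.2903 (V=0.0000), down 155.0406 (V=9.5660). Price 1.8970; hedge Δ=-0.0789, bond B=17.5790.
  t=0,j=0: stock 143.0000 → up 198.7700 (V=1.8970), down 111.5400 (V=15.6191). Price 4.2511; hedge Δ=-0.1573, bond B=26.7463.
Root portfolio cost Δ·143+B reproduces V0=4.2511.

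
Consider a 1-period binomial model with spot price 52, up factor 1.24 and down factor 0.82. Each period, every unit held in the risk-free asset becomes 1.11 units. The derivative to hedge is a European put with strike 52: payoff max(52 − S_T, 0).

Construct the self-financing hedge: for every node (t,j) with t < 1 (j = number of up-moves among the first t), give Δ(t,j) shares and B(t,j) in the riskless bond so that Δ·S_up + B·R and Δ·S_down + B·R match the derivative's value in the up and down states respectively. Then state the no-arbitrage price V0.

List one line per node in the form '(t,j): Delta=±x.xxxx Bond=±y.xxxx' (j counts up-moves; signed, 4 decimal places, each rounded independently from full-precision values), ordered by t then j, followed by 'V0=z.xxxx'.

No-arbitrage ⇒ martingale measure with p* = (R−d)/(u−d) = 0.6905.
Terminal values V(1,·): V(1,0)=9.3600, V(1,1)=0.0000
Node (0,0) S=52.0000: V=(p*·0.0000+(1−p*)·9.3600)/1.11=2.6100; Δ=(0.0000−9.3600)/(64.4800−42.6400)=-0.4286; B=V−Δ·S=24.8958
Self-financing check: at every node Δ·S+B equals the discounted successor values.

(0,0): Delta=-0.4286 Bond=24.8958
V0=2.6100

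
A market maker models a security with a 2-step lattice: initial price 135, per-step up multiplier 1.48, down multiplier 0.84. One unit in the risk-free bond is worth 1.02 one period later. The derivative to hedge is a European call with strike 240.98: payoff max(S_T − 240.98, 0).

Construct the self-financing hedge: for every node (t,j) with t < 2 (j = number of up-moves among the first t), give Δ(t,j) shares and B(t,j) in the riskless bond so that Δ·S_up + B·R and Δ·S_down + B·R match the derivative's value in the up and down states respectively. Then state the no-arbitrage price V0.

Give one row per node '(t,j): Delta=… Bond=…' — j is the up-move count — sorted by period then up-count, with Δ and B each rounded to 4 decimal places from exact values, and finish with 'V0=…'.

(0,0): Delta=0.1746 Bond=-19.4164
(1,0): Delta=0.0000 Bond=0.0000
(1,1): Delta=0.4280 Bond=-70.4169
V0=4.1607

The replicating-portfolio and risk-neutral prices coincide; use p* = (1.02−0.84)/(1.48−0.84) = 0.2813 for the latter.
Terminal payoffs: V(2,0)=0.0000, V(2,1)=0.0000, V(2,2)=54.7240
Node (1,0) S=113.4000: V=(p*·0.0000+(1−p*)·0.0000)/1.02=0.0000; Δ=(0.0000−0.0000)/(167.8320−95.2560)=0.0000; B=V−Δ·S=0.0000
Node (1,1) S=199.8000: V=(p*·54.7240+(1−p*)·0.0000)/1.02=15.0893; Δ=(54.7240−0.0000)/(295.7040−167.8320)=0.4280; B=V−Δ·S=-70.4169
Node (0,0) S=135.0000: V=(p*·15.0893+(1−p*)·0.0000)/1.02=4.1607; Δ=(15.0893−0.0000)/(199.8000−113.4000)=0.1746; B=V−Δ·S=-19.4164
Each (Δ,B) replicates both successor values, so the strategy is self-financing and V0 is arbitrage-free.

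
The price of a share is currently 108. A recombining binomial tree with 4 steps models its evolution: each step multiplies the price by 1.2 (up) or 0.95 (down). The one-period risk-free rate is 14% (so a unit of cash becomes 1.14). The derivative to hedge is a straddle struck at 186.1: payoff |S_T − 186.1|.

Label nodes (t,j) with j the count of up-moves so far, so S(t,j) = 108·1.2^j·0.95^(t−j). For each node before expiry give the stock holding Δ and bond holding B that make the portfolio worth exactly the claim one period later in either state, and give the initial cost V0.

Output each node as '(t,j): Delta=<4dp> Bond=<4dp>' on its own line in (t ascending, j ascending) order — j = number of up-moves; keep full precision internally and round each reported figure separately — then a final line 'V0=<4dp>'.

Under the risk-neutral measure, an up-move has probability p* = (R−d)/(u−d) = 0.7600 and values discount at R = 1.14.
Payoff layer (t=4): V(4,0)=98.1333, V(4,1)=74.9842, V(4,2)=45.7432, V(4,3)=8.8072, V(4,4)=37.8488
(3,0): S=92.5965. Δ = (V_up−V_dn)/(S_up−S_dn) = (74.9842−98.1333)/(111.1158−87.9667) = -1.0000. V = [p*·74.9842 + (1−p*)·98.1333]/1.14 = 70.6491. B = V − Δ·S = 163.2456.
(3,1): S=116.9640. Δ = (V_up−V_dn)/(S_up−S_dn) = (45.7432−74.9842)/(140.3568−111.1158) = -1.0000. V = [p*·45.7432 + (1−p*)·74.9842]/1.14 = 46.2816. B = V − Δ·S = 163.2456.
(3,2): S=147.7440. Δ = (V_up−V_dn)/(S_up−S_dn) = (8.8072−45.7432)/(177.2928−140.3568) = -1.0000. V = [p*·8.8072 + (1−p*)·45.7432]/1.14 = 15.5016. B = V − Δ·S = 163.2456.
(3,3): S=186.6240. Δ = (V_up−V_dn)/(S_up−S_dn) = (37.8488−8.8072)/(223.9488−177.2928) = 0.6225. V = [p*·37.8488 + (1−p*)·8.8072]/1.14 = 27.0867. B = V − Δ·S = -89.0797.
(2,0): S=97.4700. Δ = (V_up−V_dn)/(S_up−S_dn) = (46.2816−70.6491)/(116.9640−92.5965) = -1.0000. V = [p*·46.2816 + (1−p*)·70.6491]/1.14 = 45.7279. B = V − Δ·S = 143.1979.
(2,1): S=123.1200. Δ = (V_up−V_dn)/(S_up−S_dn) = (15.5016−46.2816)/(147.7440−116.9640) = -1.0000. V = [p*·15.5016 + (1−p*)·46.2816]/1.14 = 20.0779. B = V − Δ·S = 143.1979.
(2,2): S=155.5200. Δ = (V_up−V_dn)/(S_up−S_dn) = (27.0867−15.5016)/(186.6240−147.7440) = 0.2980. V = [p*·27.0867 + (1−p*)·15.5016]/1.14 = 21.3213. B = V − Δ·S = -25.0190.
(1,0): S=102.6000. Δ = (V_up−V_dn)/(S_up−S_dn) = (20.0779−45.7279)/(123.1200−97.4700) = -1.0000. V = [p*·20.0779 + (1−p*)·45.7279]/1.14 = 23.0122. B = V − Δ·S = 125.6122.
(1,1): S=129.6000. Δ = (V_up−V_dn)/(S_up−S_dn) = (21.3213−20.0779)/(155.5200−123.1200) = 0.0384. V = [p*·21.3213 + (1−p*)·20.0779]/1.14 = 18.4411. B = V − Δ·S = 13.4676.
(0,0): S=108.0000. Δ = (V_up−V_dn)/(S_up−S_dn) = (18.4411−23.0122)/(129.6000−102.6000) = -0.1693. V = [p*·18.4411 + (1−p*)·23.0122]/1.14 = 17.1388. B = V − Δ·S = 35.4231.
Check: Δ(0,0)·S0 + B(0,0) = 17.1388 = V0.

(0,0): Delta=-0.1693 Bond=35.4231
(1,0): Delta=-1.0000 Bond=125.6122
(1,1): Delta=0.0384 Bond=13.4676
(2,0): Delta=-1.0000 Bond=143.1979
(2,1): Delta=-1.0000 Bond=143.1979
(2,2): Delta=0.2980 Bond=-25.0190
(3,0): Delta=-1.0000 Bond=163.2456
(3,1): Delta=-1.0000 Bond=163.2456
(3,2): Delta=-1.0000 Bond=163.2456
(3,3): Delta=0.6225 Bond=-89.0797
V0=17.1388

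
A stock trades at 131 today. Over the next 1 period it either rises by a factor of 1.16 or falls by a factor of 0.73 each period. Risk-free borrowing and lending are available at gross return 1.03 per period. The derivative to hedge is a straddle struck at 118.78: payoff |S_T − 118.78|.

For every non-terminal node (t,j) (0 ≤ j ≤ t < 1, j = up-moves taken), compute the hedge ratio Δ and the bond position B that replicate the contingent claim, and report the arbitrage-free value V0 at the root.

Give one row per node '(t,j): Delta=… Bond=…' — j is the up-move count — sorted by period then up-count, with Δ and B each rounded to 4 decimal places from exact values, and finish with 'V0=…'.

Risk-neutral probability p* = (R−d)/(u−d) = (1.03−0.73)/(1.16−0.73) = 0.6977.
Terminal values V(1,·): V(1,0)=23.1500, V(1,1)=33.1800
Node (0,0) S=131.0000: V=(p*·33.1800+(1−p*)·23.1500)/1.03=29.2696; Δ=(33.1800−23.1500)/(151.9600−95.6300)=0.1781; B=V−Δ·S=5.9440
Self-financing check: at every node Δ·S+B equals the discounted successor values.

(0,0): Delta=0.1781 Bond=5.9440
V0=29.2696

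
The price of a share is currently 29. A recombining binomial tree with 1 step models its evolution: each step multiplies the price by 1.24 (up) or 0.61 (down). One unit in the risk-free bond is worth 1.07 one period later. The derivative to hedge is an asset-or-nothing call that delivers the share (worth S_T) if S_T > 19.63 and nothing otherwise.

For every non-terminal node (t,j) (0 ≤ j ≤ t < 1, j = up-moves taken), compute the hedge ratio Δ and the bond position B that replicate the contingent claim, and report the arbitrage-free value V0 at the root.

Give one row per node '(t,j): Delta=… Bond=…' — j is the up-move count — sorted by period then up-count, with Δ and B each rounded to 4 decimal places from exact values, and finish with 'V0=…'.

No-arbitrage ⇒ martingale measure with p* = (R−d)/(u−d) = 0.7302.
Payoff layer (t=1): V(1,0)=0.0000, V(1,1)=35.9600
Node (0,0) S=29.0000: V=(p*·35.9600+(1−p*)·0.0000)/1.07=24.5388; Δ=(35.9600−0.0000)/(35.9600−17.6900)=1.9683; B=V−Δ·S=-32.5406
Self-financing check: at every node Δ·S+B equals the discounted successor values.

(0,0): Delta=1.9683 Bond=-32.5406
V0=24.5388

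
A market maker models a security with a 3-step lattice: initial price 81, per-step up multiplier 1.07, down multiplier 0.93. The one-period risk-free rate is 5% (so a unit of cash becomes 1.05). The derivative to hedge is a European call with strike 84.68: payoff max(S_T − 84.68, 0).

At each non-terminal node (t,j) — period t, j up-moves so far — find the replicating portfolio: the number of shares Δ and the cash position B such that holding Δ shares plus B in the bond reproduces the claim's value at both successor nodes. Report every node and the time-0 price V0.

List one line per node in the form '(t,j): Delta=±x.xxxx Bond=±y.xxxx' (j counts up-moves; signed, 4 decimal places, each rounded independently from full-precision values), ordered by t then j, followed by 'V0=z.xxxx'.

(0,0): Delta=0.7936 Bond=-55.9424
(1,0): Delta=0.1212 Bond=-8.0841
(1,1): Delta=0.8910 Bond=-67.1821
(2,0): Delta=0.0000 Bond=0.0000
(2,1): Delta=0.1387 Bond=-9.9030
(2,2): Delta=1.0000 Bond=-80.6476
V0=8.3400

No-arbitrage ⇒ martingale measure with p* = (R−d)/(u−d) = 0.8571.
Payoff layer (t=3): V(3,0)=0.0000, V(3,1)=0.0000, V(3,2)=1.5653, V(3,3)=14.5485
  t=2,j=0: stock 70.0569 → up 74.9609 (V=0.0000), down 65.1529 (V=0.0000). Price 0.0000; hedge Δ=0.0000, bond B=0.0000.
  t=2,j=1: stock 80.6031 → up 86.2453 (V=1.5653), down 74.9609 (V=0.0000). Price 1.2778; hedge Δ=0.1387, bond B=-9.9030.
  t=2,j=2: stock 92.7369 → up 99.2285 (V=14.5485), down 86.2453 (V=1.5653). Price 12.0893; hedge Δ=1.0000, bond B=-80.6476.
  t=1,j=0: stock 75.3300 → up 80.6031 (V=1.2778), down 70.0569 (V=0.0000). Price 1.0431; hedge Δ=0.1212, bond B=-8.0841.
  t=1,j=1: stock 86.6700 → up 92.7369 (V=12.0893), down 80.6031 (V=1.2778). Price 10.0427; hedge Δ=0.8910, bond B=-67.1821.
  t=0,j=0: stock 81.0000 → up 86.6700 (V=10.0427), down 75.3300 (V=1.0431). Price 8.3400; hedge Δ=0.7936, bond B=-55.9424.
Self-financing check: at every node Δ·S+B equals the discounted successor values.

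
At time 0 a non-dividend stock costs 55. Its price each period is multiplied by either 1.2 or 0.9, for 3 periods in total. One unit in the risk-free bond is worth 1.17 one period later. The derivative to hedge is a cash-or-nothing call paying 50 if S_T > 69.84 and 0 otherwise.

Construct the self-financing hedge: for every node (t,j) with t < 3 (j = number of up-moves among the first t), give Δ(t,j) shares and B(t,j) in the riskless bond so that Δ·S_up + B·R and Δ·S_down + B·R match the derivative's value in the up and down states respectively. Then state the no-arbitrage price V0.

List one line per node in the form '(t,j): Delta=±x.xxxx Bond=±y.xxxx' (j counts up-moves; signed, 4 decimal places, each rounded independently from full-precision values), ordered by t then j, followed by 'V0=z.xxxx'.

Under the risk-neutral measure, an up-move has probability p* = (R−d)/(u−d) = 0.9000 and values discount at R = 1.17.
Payoff layer (t=3): V(3,0)=0.0000, V(3,1)=0.0000, V(3,2)=50.0000, V(3,3)=50.0000
(2,0): S=44.5500. Δ = (V_up−V_dn)/(S_up−S_dn) = (0.0000−0.0000)/(53.4600−40.0950) = 0.0000. V = [p*·0.0000 + (1−p*)·0.0000]/1.17 = 0.0000. B = V − Δ·S = 0.0000.
(2,1): S=59.4000. Δ = (V_up−V_dn)/(S_up−S_dn) = (50.0000−0.0000)/(71.2800−53.4600) = 2.8058. V = [p*·50.0000 + (1−p*)·0.0000]/1.17 = 38.4615. B = V − Δ·S = -128.2051.
(2,2): S=79.2000. Δ = (V_up−V_dn)/(S_up−S_dn) = (50.0000−50.0000)/(95.0400−71.2800) = 0.0000. V = [p*·50.0000 + (1−p*)·50.0000]/1.17 = 42.7350. B = V − Δ·S = 42.7350.
(1,0): S=49.5000. Δ = (V_up−V_dn)/(S_up−S_dn) = (38.4615−0.0000)/(59.4000−44.5500) = 2.5900. V = [p*·38.4615 + (1−p*)·0.0000]/1.17 = 29.5858. B = V − Δ·S = -98.6193.
(1,1): S=66.0000. Δ = (V_up−V_dn)/(S_up−S_dn) = (42.7350−38.4615)/(79.2000−59.4000) = 0.2158. V = [p*·42.7350 + (1−p*)·38.4615]/1.17 = 36.1604. B = V − Δ·S = 21.9154.
(0,0): S=55.0000. Δ = (V_up−V_dn)/(S_up−S_dn) = (36.1604−29.5858)/(66.0000−49.5000) = 0.3985. V = [p*·36.1604 + (1−p*)·29.5858]/1.17 = 30.3444. B = V − Δ·S = 8.4290.
Root portfolio cost Δ·55+B reproduces V0=30.3444.

(0,0): Delta=0.3985 Bond=8.4290
(1,0): Delta=2.5900 Bond=-98.6193
(1,1): Delta=0.2158 Bond=21.9154
(2,0): Delta=0.0000 Bond=0.0000
(2,1): Delta=2.8058 Bond=-128.2051
(2,2): Delta=0.0000 Bond=42.7350
V0=30.3444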